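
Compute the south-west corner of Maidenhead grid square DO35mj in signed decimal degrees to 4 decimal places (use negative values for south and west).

55.3750, -113.0000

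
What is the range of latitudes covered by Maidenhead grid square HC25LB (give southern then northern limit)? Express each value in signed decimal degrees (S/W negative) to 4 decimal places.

-64.9583, -64.9167

Field H=7, C=2: +7·20° lon, +2·10° lat → SW at lon -40°, lat -70°.
Square 2, 5: +2·2° lon, +5·1° lat → SW at lon -36°, lat -65°.
Subsquare l=11, b=1: +11·0.0833333° lon, +1·0.0416667° lat → SW at lon -35.0833°, lat -64.9583°.
Cell spans 0.0833333° lon × 0.0416667° lat.
south -64.9583, north -64.9167.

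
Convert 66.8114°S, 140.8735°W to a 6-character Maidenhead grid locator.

Add 180° to longitude and 90° to latitude: 39.1265, 23.1886.
Field (20°×10°, letters A–R): lon ⌊39.1265/20⌋ = 1 → B; lat ⌊23.1886/10⌋ = 2 → C.
Square (2°×1°, digits 0–9): lon ⌊19.1265/2⌋ = 9; lat ⌊3.1886/1⌋ = 3.
Subsquare (5′×2.5′, letters a–x): lon ⌊1.1265/0.0833333⌋ = 13 → n; lat ⌊0.1886/0.0416667⌋ = 4 → e.

BC93ne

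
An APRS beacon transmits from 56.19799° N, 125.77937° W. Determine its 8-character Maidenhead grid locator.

Shift to the Maidenhead origin (180°W, 90°S): lon 54.22063, lat 146.19799.
Field: 54.22063/20 → 2 → C, 146.19799/10 → 14 → O; chars CO.
Square: 14.22063/2 → 7, 6.19799/1 → 6; chars 76.
Subsquare: 0.22063/0.0833333 → 2 → c, 0.19799/0.0416667 → 4 → e; chars ce.
Extended square: 0.05396/0.00833333 → 6, 0.03132/0.00416667 → 7; chars 67.

CO76ce67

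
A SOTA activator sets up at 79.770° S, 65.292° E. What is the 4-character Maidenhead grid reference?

Shift to the Maidenhead origin (180°W, 90°S): lon 245.29, lat 10.23.
Field: lon ⌊245.29/20⌋ = 12 → M; lat ⌊10.23/10⌋ = 1 → B.
Square: lon ⌊5.29/2⌋ = 2; lat ⌊0.23/1⌋ = 0.

MB20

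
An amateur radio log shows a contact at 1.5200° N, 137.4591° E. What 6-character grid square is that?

Shift to the Maidenhead origin (180°W, 90°S): lon 317.4591, lat 91.5200.
Field (20°×10°, letters A–R): 317.4591/20 → 15 → P, 91.5200/10 → 9 → J; chars PJ.
Square (2°×1°, digits 0–9): 17.4591/2 → 8, 1.5200/1 → 1; chars 81.
Subsquare (5′×2.5′, letters a–x): 1.4591/0.0833333 → 17 → r, 0.5200/0.0416667 → 12 → m; chars rm.

PJ81rm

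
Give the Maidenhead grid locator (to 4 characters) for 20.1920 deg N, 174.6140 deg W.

AL20

Offset from 180°W / 90°S: lon 5.39°, lat 110.19°.
Field (20°×10°, letters A–R): 5.39/20 → 0 → A, 110.19/10 → 11 → L; chars AL.
Square (2°×1°, digits 0–9): 5.39/2 → 2, 0.19/1 → 0; chars 20.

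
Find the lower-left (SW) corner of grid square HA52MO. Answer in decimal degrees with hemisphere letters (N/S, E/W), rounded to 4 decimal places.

Field H=7, A=0: +7·20° lon, +0·10° lat → SW at lon -40°, lat -90°.
Square 5, 2: +5·2° lon, +2·1° lat → SW at lon -30°, lat -88°.
Subsquare m=12, o=14: +12·0.0833333° lon, +14·0.0416667° lat → SW at lon -29°, lat -87.4167°.
latitude 87.4167° S, longitude 29.0000° W.

87.4167° S, 29.0000° W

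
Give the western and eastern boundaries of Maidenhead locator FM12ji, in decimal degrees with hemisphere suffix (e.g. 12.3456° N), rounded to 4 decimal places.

77.2500° W, 77.1667° W

Field F=5, M=12: +5·20° lon, +12·10° lat → SW at lon -80°, lat 30°.
Square 1, 2: +1·2° lon, +2·1° lat → SW at lon -78°, lat 32°.
Subsquare j=9, i=8: +9·0.0833333° lon, +8·0.0416667° lat → SW at lon -77.25°, lat 32.3333°.
Cell spans 0.0833333° lon × 0.0416667° lat.
west 77.2500° W, east 77.1667° W.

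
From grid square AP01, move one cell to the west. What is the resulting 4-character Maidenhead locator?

RP91

Longitude square 0; −1 → -1, wraps to 9, carry into field.
Longitude field A = 0; −1 → -1, wraps to 17 = R, wrapping around the antimeridian.
The latitude characters are unchanged.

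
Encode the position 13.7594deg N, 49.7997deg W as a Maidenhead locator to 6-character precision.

GK53cs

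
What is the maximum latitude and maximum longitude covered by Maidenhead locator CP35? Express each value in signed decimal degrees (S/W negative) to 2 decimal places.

66.00, -132.00

Field C=2, P=15: +2·20° lon, +15·10° lat → SW at lon -140°, lat 60°.
Square 3, 5: +3·2° lon, +5·1° lat → SW at lon -134°, lat 65°.
Cell spans 2° lon × 1° lat. NE corner is SW corner plus one full cell.
latitude 66.00, longitude -132.00.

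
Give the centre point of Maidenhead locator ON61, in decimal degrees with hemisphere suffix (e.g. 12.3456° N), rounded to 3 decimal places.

Field O=14, N=13: +14·20° lon, +13·10° lat → SW at lon 100°, lat 40°.
Square 6, 1: +6·2° lon, +1·1° lat → SW at lon 112°, lat 41°.
Cell spans 2° lon × 1° lat. Centre is SW corner plus half of each.
latitude 41.500° N, longitude 113.000° E.

41.500° N, 113.000° E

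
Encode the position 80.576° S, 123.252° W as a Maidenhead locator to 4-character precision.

CA89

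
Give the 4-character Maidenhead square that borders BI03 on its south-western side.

AI92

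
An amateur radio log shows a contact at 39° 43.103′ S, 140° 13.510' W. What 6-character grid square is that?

Offset from 180°W / 90°S: lon 39.7748°, lat 50.2816°.
Field: lon ⌊39.7748/20⌋ = 1 → B; lat ⌊50.2816/10⌋ = 5 → F.
Square: lon ⌊19.7748/2⌋ = 9; lat ⌊0.2816/1⌋ = 0.
Subsquare: lon ⌊1.7748/0.0833333⌋ = 21 → v; lat ⌊0.2816/0.0416667⌋ = 6 → g.

BF90vg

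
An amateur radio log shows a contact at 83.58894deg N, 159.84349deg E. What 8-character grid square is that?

QR93wo11

Add 180° to longitude and 90° to latitude: 339.84349, 173.58894.
Field: lon ⌊339.84349/20⌋ = 16 → Q; lat ⌊173.58894/10⌋ = 17 → R.
Square: lon ⌊19.84349/2⌋ = 9; lat ⌊3.58894/1⌋ = 3.
Subsquare: lon ⌊1.84349/0.0833333⌋ = 22 → w; lat ⌊0.58894/0.0416667⌋ = 14 → o.
Extended square: lon ⌊0.01016/0.00833333⌋ = 1; lat ⌊0.00561/0.00416667⌋ = 1.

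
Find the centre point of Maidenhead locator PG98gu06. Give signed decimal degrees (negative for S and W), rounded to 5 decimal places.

-21.13958, 138.50417

Field P=15, G=6: +15·20° lon, +6·10° lat → SW at lon 120°, lat -30°.
Square 9, 8: +9·2° lon, +8·1° lat → SW at lon 138°, lat -22°.
Subsquare g=6, u=20: +6·0.0833333° lon, +20·0.0416667° lat → SW at lon 138.5°, lat -21.1667°.
Extended square 0, 6: +0·0.00833333° lon, +6·0.00416667° lat → SW at lon 138.5°, lat -21.1417°.
Cell spans 0.00833333° lon × 0.00416667° lat. Centre is SW corner plus half of each.
latitude -21.13958, longitude 138.50417.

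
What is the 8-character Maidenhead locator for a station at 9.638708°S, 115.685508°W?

DI20di76

Offset from 180°W / 90°S: lon 64.31449°, lat 80.36129°.
Field: 64.31449/20 → 3 → D, 80.36129/10 → 8 → I; chars DI.
Square: 4.31449/2 → 2, 0.36129/1 → 0; chars 20.
Subsquare: 0.31449/0.0833333 → 3 → d, 0.36129/0.0416667 → 8 → i; chars di.
Extended square: 0.06449/0.00833333 → 7, 0.02796/0.00416667 → 6; chars 76.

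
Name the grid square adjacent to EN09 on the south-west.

DN98

Longitude square 0; −1 → -1, wraps to 9, carry into field.
Longitude field E = 4; −1 → 3 = D.
Latitude square 9; −1 → 8.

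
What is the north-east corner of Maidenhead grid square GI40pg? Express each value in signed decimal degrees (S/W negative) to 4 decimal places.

-9.7083, -50.6667

Field G=6, I=8: +6·20° lon, +8·10° lat → SW at lon -60°, lat -10°.
Square 4, 0: +4·2° lon, +0·1° lat → SW at lon -52°, lat -10°.
Subsquare p=15, g=6: +15·0.0833333° lon, +6·0.0416667° lat → SW at lon -50.75°, lat -9.75°.
Cell spans 0.0833333° lon × 0.0416667° lat. NE corner is SW corner plus one full cell.
latitude -9.7083, longitude -50.6667.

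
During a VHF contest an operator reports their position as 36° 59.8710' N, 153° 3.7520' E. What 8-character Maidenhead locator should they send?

Offset from 180°W / 90°S: lon 333.06253°, lat 126.99785°.
Field: 333.06253/20 → 16 → Q, 126.99785/10 → 12 → M; chars QM.
Square: 13.06253/2 → 6, 6.99785/1 → 6; chars 66.
Subsquare: 1.06253/0.0833333 → 12 → m, 0.99785/0.0416667 → 23 → x; chars mx.
Extended square: 0.06253/0.00833333 → 7, 0.03952/0.00416667 → 9; chars 79.

QM66mx79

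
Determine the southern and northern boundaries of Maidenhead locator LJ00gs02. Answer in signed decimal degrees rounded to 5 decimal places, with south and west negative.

Field L=11, J=9: +11·20° lon, +9·10° lat → SW at lon 40°, lat 0°.
Square 0, 0: +0·2° lon, +0·1° lat → SW at lon 40°, lat 0°.
Subsquare g=6, s=18: +6·0.0833333° lon, +18·0.0416667° lat → SW at lon 40.5°, lat 0.75°.
Extended square 0, 2: +0·0.00833333° lon, +2·0.00416667° lat → SW at lon 40.5°, lat 0.758333°.
Cell spans 0.00833333° lon × 0.00416667° lat.
south 0.75833, north 0.76250.

0.75833, 0.76250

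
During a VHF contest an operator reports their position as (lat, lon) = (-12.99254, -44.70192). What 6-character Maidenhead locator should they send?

Shift to the Maidenhead origin (180°W, 90°S): lon 135.2981, lat 77.0075.
Field: lon ⌊135.2981/20⌋ = 6 → G; lat ⌊77.0075/10⌋ = 7 → H.
Square: lon ⌊15.2981/2⌋ = 7; lat ⌊7.0075/1⌋ = 7.
Subsquare: lon ⌊1.2981/0.0833333⌋ = 15 → p; lat ⌊0.0075/0.0416667⌋ = 0 → a.

GH77pa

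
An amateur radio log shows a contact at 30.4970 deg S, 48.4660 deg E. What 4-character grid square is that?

LF49

Add 180° to longitude and 90° to latitude: 228.47, 59.50.
Field: 228.47/20 → 11 → L, 59.50/10 → 5 → F; chars LF.
Square: 8.47/2 → 4, 9.50/1 → 9; chars 49.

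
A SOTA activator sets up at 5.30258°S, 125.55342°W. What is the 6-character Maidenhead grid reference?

Shift to the Maidenhead origin (180°W, 90°S): lon 54.4466, lat 84.6974.
Field (20°×10°, letters A–R): lon ⌊54.4466/20⌋ = 2 → C; lat ⌊84.6974/10⌋ = 8 → I.
Square (2°×1°, digits 0–9): lon ⌊14.4466/2⌋ = 7; lat ⌊4.6974/1⌋ = 4.
Subsquare (5′×2.5′, letters a–x): lon ⌊0.4466/0.0833333⌋ = 5 → f; lat ⌊0.6974/0.0416667⌋ = 16 → q.

CI74fq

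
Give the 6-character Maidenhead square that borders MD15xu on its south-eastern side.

MD25at

Longitude subsquare x = 23; +1 → 24, wraps to 0 = a, carry into square.
Longitude square 1; +1 → 2.
Latitude subsquare u = 20; −1 → 19 = t.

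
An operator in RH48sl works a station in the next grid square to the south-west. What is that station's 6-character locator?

Longitude subsquare s = 18; −1 → 17 = r.
Latitude subsquare l = 11; −1 → 10 = k.

RH48rk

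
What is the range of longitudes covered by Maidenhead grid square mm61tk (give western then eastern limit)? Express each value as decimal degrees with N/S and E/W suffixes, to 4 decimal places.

Field M=12, M=12: +12·20° lon, +12·10° lat → SW at lon 60°, lat 30°.
Square 6, 1: +6·2° lon, +1·1° lat → SW at lon 72°, lat 31°.
Subsquare t=19, k=10: +19·0.0833333° lon, +10·0.0416667° lat → SW at lon 73.5833°, lat 31.4167°.
Cell spans 0.0833333° lon × 0.0416667° lat.
west 73.5833° E, east 73.6667° E.

73.5833° E, 73.6667° E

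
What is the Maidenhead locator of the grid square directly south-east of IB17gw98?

IB17hw07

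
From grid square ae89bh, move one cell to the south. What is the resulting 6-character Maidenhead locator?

AE89bg

Latitude subsquare h = 7; −1 → 6 = g.
The longitude characters are unchanged.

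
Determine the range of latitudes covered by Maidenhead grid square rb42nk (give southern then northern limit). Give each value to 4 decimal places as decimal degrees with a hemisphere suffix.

77.5833° S, 77.5417° S

Field R=17, B=1: +17·20° lon, +1·10° lat → SW at lon 160°, lat -80°.
Square 4, 2: +4·2° lon, +2·1° lat → SW at lon 168°, lat -78°.
Subsquare n=13, k=10: +13·0.0833333° lon, +10·0.0416667° lat → SW at lon 169.083°, lat -77.5833°.
Cell spans 0.0833333° lon × 0.0416667° lat.
south 77.5833° S, north 77.5417° S.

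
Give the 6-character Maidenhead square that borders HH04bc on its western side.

Longitude subsquare b = 1; −1 → 0 = a.
The latitude characters are unchanged.

HH04ac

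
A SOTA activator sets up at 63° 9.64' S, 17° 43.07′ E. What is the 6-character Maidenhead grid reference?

Shift to the Maidenhead origin (180°W, 90°S): lon 197.7178, lat 26.8393.
Field (20°×10°, letters A–R): 197.7178/20 → 9 → J, 26.8393/10 → 2 → C; chars JC.
Square (2°×1°, digits 0–9): 17.7178/2 → 8, 6.8393/1 → 6; chars 86.
Subsquare (5′×2.5′, letters a–x): 1.7178/0.0833333 → 20 → u, 0.8393/0.0416667 → 20 → u; chars uu.

JC86uu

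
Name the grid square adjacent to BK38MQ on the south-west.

Longitude subsquare m = 12; −1 → 11 = l.
Latitude subsquare q = 16; −1 → 15 = p.

BK38lp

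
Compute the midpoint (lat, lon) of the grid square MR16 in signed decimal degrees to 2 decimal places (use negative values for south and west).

Field M=12, R=17: +12·20° lon, +17·10° lat → SW at lon 60°, lat 80°.
Square 1, 6: +1·2° lon, +6·1° lat → SW at lon 62°, lat 86°.
Cell spans 2° lon × 1° lat. Centre is SW corner plus half of each.
latitude 86.50, longitude 63.00.

86.50, 63.00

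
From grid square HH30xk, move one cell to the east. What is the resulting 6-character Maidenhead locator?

HH40ak

Longitude subsquare x = 23; +1 → 24, wraps to 0 = a, carry into square.
Longitude square 3; +1 → 4.
The latitude characters are unchanged.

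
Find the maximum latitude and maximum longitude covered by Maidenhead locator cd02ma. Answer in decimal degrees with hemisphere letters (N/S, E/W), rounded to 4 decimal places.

57.9583° S, 138.9167° W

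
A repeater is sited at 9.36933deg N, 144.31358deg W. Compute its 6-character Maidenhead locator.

Shift to the Maidenhead origin (180°W, 90°S): lon 35.6864, lat 99.3693.
Field (20°×10°, letters A–R): 35.6864/20 → 1 → B, 99.3693/10 → 9 → J; chars BJ.
Square (2°×1°, digits 0–9): 15.6864/2 → 7, 9.3693/1 → 9; chars 79.
Subsquare (5′×2.5′, letters a–x): 1.6864/0.0833333 → 20 → u, 0.3693/0.0416667 → 8 → i; chars ui.

BJ79ui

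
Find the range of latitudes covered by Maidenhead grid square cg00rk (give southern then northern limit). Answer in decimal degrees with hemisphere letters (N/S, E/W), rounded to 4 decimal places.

29.5833° S, 29.5417° S

Field C=2, G=6: +2·20° lon, +6·10° lat → SW at lon -140°, lat -30°.
Square 0, 0: +0·2° lon, +0·1° lat → SW at lon -140°, lat -30°.
Subsquare r=17, k=10: +17·0.0833333° lon, +10·0.0416667° lat → SW at lon -138.583°, lat -29.5833°.
Cell spans 0.0833333° lon × 0.0416667° lat.
south 29.5833° S, north 29.5417° S.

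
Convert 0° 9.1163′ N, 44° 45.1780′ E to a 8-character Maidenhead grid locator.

LJ20jd06

Offset from 180°W / 90°S: lon 224.75297°, lat 90.15194°.
Field: 224.75297/20 → 11 → L, 90.15194/10 → 9 → J; chars LJ.
Square: 4.75297/2 → 2, 0.15194/1 → 0; chars 20.
Subsquare: 0.75297/0.0833333 → 9 → j, 0.15194/0.0416667 → 3 → d; chars jd.
Extended square: 0.00297/0.00833333 → 0, 0.02694/0.00416667 → 6; chars 06.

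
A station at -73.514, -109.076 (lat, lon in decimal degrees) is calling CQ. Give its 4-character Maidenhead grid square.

Shift to the Maidenhead origin (180°W, 90°S): lon 70.92, lat 16.49.
Field: 70.92/20 → 3 → D, 16.49/10 → 1 → B; chars DB.
Square: 10.92/2 → 5, 6.49/1 → 6; chars 56.

DB56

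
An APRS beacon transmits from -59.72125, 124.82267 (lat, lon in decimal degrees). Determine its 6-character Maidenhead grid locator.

Shift to the Maidenhead origin (180°W, 90°S): lon 304.8227, lat 30.2788.
Field (20°×10°, letters A–R): 304.8227/20 → 15 → P, 30.2788/10 → 3 → D; chars PD.
Square (2°×1°, digits 0–9): 4.8227/2 → 2, 0.2788/1 → 0; chars 20.
Subsquare (5′×2.5′, letters a–x): 0.8227/0.0833333 → 9 → j, 0.2788/0.0416667 → 6 → g; chars jg.

PD20jg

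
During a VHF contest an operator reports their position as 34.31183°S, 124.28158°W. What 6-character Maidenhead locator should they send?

CF75uq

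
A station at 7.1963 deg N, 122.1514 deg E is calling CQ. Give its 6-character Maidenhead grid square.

Add 180° to longitude and 90° to latitude: 302.1514, 97.1963.
Field (20°×10°, letters A–R): 302.1514/20 → 15 → P, 97.1963/10 → 9 → J; chars PJ.
Square (2°×1°, digits 0–9): 2.1514/2 → 1, 7.1963/1 → 7; chars 17.
Subsquare (5′×2.5′, letters a–x): 0.1514/0.0833333 → 1 → b, 0.1963/0.0416667 → 4 → e; chars be.

PJ17be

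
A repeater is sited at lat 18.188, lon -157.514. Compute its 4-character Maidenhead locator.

Shift to the Maidenhead origin (180°W, 90°S): lon 22.49, lat 108.19.
Field: lon ⌊22.49/20⌋ = 1 → B; lat ⌊108.19/10⌋ = 10 → K.
Square: lon ⌊2.49/2⌋ = 1; lat ⌊8.19/1⌋ = 8.

BK18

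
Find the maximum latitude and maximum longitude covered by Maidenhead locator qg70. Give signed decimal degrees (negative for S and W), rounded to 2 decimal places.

-29.00, 156.00

Field Q=16, G=6: +16·20° lon, +6·10° lat → SW at lon 140°, lat -30°.
Square 7, 0: +7·2° lon, +0·1° lat → SW at lon 154°, lat -30°.
Cell spans 2° lon × 1° lat. NE corner is SW corner plus one full cell.
latitude -29.00, longitude 156.00.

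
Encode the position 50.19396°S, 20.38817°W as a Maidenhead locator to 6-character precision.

HD99tt

Shift to the Maidenhead origin (180°W, 90°S): lon 159.6118, lat 39.8060.
Field: lon ⌊159.6118/20⌋ = 7 → H; lat ⌊39.8060/10⌋ = 3 → D.
Square: lon ⌊19.6118/2⌋ = 9; lat ⌊9.8060/1⌋ = 9.
Subsquare: lon ⌊1.6118/0.0833333⌋ = 19 → t; lat ⌊0.8060/0.0416667⌋ = 19 → t.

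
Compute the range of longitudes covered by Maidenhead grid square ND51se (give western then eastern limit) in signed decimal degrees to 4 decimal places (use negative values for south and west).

Field N=13, D=3: +13·20° lon, +3·10° lat → SW at lon 80°, lat -60°.
Square 5, 1: +5·2° lon, +1·1° lat → SW at lon 90°, lat -59°.
Subsquare s=18, e=4: +18·0.0833333° lon, +4·0.0416667° lat → SW at lon 91.5°, lat -58.8333°.
Cell spans 0.0833333° lon × 0.0416667° lat.
west 91.5000, east 91.5833.

91.5000, 91.5833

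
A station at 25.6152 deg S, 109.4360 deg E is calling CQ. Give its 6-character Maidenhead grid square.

Shift to the Maidenhead origin (180°W, 90°S): lon 289.4360, lat 64.3848.
Field: 289.4360/20 → 14 → O, 64.3848/10 → 6 → G; chars OG.
Square: 9.4360/2 → 4, 4.3848/1 → 4; chars 44.
Subsquare: 1.4360/0.0833333 → 17 → r, 0.3848/0.0416667 → 9 → j; chars rj.

OG44rj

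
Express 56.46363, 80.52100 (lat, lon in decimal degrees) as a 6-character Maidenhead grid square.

NO06gl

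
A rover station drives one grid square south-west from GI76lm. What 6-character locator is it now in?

GI76kl

Longitude subsquare l = 11; −1 → 10 = k.
Latitude subsquare m = 12; −1 → 11 = l.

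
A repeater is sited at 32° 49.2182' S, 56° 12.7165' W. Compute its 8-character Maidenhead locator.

Offset from 180°W / 90°S: lon 123.78806°, lat 57.17970°.
Field: 123.78806/20 → 6 → G, 57.17970/10 → 5 → F; chars GF.
Square: 3.78806/2 → 1, 7.17970/1 → 7; chars 17.
Subsquare: 1.78806/0.0833333 → 21 → v, 0.17970/0.0416667 → 4 → e; chars ve.
Extended square: 0.03806/0.00833333 → 4, 0.01303/0.00416667 → 3; chars 43.

GF17ve43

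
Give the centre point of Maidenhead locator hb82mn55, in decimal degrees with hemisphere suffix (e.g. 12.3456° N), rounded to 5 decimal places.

Field H=7, B=1: +7·20° lon, +1·10° lat → SW at lon -40°, lat -80°.
Square 8, 2: +8·2° lon, +2·1° lat → SW at lon -24°, lat -78°.
Subsquare m=12, n=13: +12·0.0833333° lon, +13·0.0416667° lat → SW at lon -23°, lat -77.4583°.
Extended square 5, 5: +5·0.00833333° lon, +5·0.00416667° lat → SW at lon -22.9583°, lat -77.4375°.
Cell spans 0.00833333° lon × 0.00416667° lat. Centre is SW corner plus half of each.
latitude 77.43542° S, longitude 22.95417° W.

77.43542° S, 22.95417° W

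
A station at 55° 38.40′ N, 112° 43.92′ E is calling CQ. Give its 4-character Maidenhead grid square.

Add 180° to longitude and 90° to latitude: 292.73, 145.64.
Field (20°×10°, letters A–R): lon ⌊292.73/20⌋ = 14 → O; lat ⌊145.64/10⌋ = 14 → O.
Square (2°×1°, digits 0–9): lon ⌊12.73/2⌋ = 6; lat ⌊5.64/1⌋ = 5.

OO65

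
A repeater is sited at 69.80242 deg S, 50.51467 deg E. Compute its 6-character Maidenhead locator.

LC50ge

Add 180° to longitude and 90° to latitude: 230.5147, 20.1976.
Field: 230.5147/20 → 11 → L, 20.1976/10 → 2 → C; chars LC.
Square: 10.5147/2 → 5, 0.1976/1 → 0; chars 50.
Subsquare: 0.5147/0.0833333 → 6 → g, 0.1976/0.0416667 → 4 → e; chars ge.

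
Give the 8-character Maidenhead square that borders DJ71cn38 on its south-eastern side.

Longitude extended square 3; +1 → 4.
Latitude extended square 8; −1 → 7.

DJ71cn47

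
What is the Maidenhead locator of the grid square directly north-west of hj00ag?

GJ90xh

Longitude subsquare a = 0; −1 → -1, wraps to 23 = x, carry into square.
Longitude square 0; −1 → -1, wraps to 9, carry into field.
Longitude field H = 7; −1 → 6 = G.
Latitude subsquare g = 6; +1 → 7 = h.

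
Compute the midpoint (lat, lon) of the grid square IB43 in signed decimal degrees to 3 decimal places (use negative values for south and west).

Field I=8, B=1: +8·20° lon, +1·10° lat → SW at lon -20°, lat -80°.
Square 4, 3: +4·2° lon, +3·1° lat → SW at lon -12°, lat -77°.
Cell spans 2° lon × 1° lat. Centre is SW corner plus half of each.
latitude -76.500, longitude -11.000.

-76.500, -11.000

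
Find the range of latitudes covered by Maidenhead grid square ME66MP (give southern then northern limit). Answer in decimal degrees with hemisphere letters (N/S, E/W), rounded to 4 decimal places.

Field M=12, E=4: +12·20° lon, +4·10° lat → SW at lon 60°, lat -50°.
Square 6, 6: +6·2° lon, +6·1° lat → SW at lon 72°, lat -44°.
Subsquare m=12, p=15: +12·0.0833333° lon, +15·0.0416667° lat → SW at lon 73°, lat -43.375°.
Cell spans 0.0833333° lon × 0.0416667° lat.
south 43.3750° S, north 43.3333° S.

43.3750° S, 43.3333° S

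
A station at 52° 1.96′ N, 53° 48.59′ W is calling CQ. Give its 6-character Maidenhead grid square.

GO32ca

Add 180° to longitude and 90° to latitude: 126.1902, 142.0327.
Field: 126.1902/20 → 6 → G, 142.0327/10 → 14 → O; chars GO.
Square: 6.1902/2 → 3, 2.0327/1 → 2; chars 32.
Subsquare: 0.1902/0.0833333 → 2 → c, 0.0327/0.0416667 → 0 → a; chars ca.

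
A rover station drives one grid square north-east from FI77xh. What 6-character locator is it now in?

FI87ai

Longitude subsquare x = 23; +1 → 24, wraps to 0 = a, carry into square.
Longitude square 7; +1 → 8.
Latitude subsquare h = 7; +1 → 8 = i.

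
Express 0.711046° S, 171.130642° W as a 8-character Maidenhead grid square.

Shift to the Maidenhead origin (180°W, 90°S): lon 8.86936, lat 89.28895.
Field: lon ⌊8.86936/20⌋ = 0 → A; lat ⌊89.28895/10⌋ = 8 → I.
Square: lon ⌊8.86936/2⌋ = 4; lat ⌊9.28895/1⌋ = 9.
Subsquare: lon ⌊0.86936/0.0833333⌋ = 10 → k; lat ⌊0.28895/0.0416667⌋ = 6 → g.
Extended square: lon ⌊0.03602/0.00833333⌋ = 4; lat ⌊0.03895/0.00416667⌋ = 9.

AI49kg49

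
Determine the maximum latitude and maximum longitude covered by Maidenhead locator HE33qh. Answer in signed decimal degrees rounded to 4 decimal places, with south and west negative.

-46.6667, -32.5833

Field H=7, E=4: +7·20° lon, +4·10° lat → SW at lon -40°, lat -50°.
Square 3, 3: +3·2° lon, +3·1° lat → SW at lon -34°, lat -47°.
Subsquare q=16, h=7: +16·0.0833333° lon, +7·0.0416667° lat → SW at lon -32.6667°, lat -46.7083°.
Cell spans 0.0833333° lon × 0.0416667° lat. NE corner is SW corner plus one full cell.
latitude -46.6667, longitude -32.5833.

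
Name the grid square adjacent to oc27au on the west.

Longitude subsquare a = 0; −1 → -1, wraps to 23 = x, carry into square.
Longitude square 2; −1 → 1.
The latitude characters are unchanged.

OC17xu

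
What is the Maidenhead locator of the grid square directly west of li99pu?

LI99ou

Longitude subsquare p = 15; −1 → 14 = o.
The latitude characters are unchanged.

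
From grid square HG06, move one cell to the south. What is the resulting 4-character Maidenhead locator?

HG05

Latitude square 6; −1 → 5.
The longitude characters are unchanged.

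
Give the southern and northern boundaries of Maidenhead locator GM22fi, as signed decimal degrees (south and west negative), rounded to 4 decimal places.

32.3333, 32.3750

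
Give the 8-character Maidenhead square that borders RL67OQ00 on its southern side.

RL67op09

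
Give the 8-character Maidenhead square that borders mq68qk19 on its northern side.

Latitude extended square 9; +1 → 10, wraps to 0, carry into subsquare.
Latitude subsquare k = 10; +1 → 11 = l.
The longitude characters are unchanged.

MQ68ql10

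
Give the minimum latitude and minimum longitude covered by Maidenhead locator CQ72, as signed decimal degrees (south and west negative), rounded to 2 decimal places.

Field C=2, Q=16: +2·20° lon, +16·10° lat → SW at lon -140°, lat 70°.
Square 7, 2: +7·2° lon, +2·1° lat → SW at lon -126°, lat 72°.
latitude 72.00, longitude -126.00.

72.00, -126.00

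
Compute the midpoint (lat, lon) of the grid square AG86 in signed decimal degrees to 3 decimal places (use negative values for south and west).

-23.500, -163.000

Field A=0, G=6: +0·20° lon, +6·10° lat → SW at lon -180°, lat -30°.
Square 8, 6: +8·2° lon, +6·1° lat → SW at lon -164°, lat -24°.
Cell spans 2° lon × 1° lat. Centre is SW corner plus half of each.
latitude -23.500, longitude -163.000.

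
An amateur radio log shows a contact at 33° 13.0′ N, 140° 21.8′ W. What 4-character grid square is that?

BM93

Add 180° to longitude and 90° to latitude: 39.64, 123.22.
Field: lon ⌊39.64/20⌋ = 1 → B; lat ⌊123.22/10⌋ = 12 → M.
Square: lon ⌊19.64/2⌋ = 9; lat ⌊3.22/1⌋ = 3.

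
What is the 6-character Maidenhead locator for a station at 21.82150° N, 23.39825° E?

Shift to the Maidenhead origin (180°W, 90°S): lon 203.3982, lat 111.8215.
Field (20°×10°, letters A–R): 203.3982/20 → 10 → K, 111.8215/10 → 11 → L; chars KL.
Square (2°×1°, digits 0–9): 3.3982/2 → 1, 1.8215/1 → 1; chars 11.
Subsquare (5′×2.5′, letters a–x): 1.3982/0.0833333 → 16 → q, 0.8215/0.0416667 → 19 → t; chars qt.

KL11qt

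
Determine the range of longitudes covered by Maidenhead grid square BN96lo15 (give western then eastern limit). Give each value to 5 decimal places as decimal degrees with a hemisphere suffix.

141.07500° W, 141.06667° W

Field B=1, N=13: +1·20° lon, +13·10° lat → SW at lon -160°, lat 40°.
Square 9, 6: +9·2° lon, +6·1° lat → SW at lon -142°, lat 46°.
Subsquare l=11, o=14: +11·0.0833333° lon, +14·0.0416667° lat → SW at lon -141.083°, lat 46.5833°.
Extended square 1, 5: +1·0.00833333° lon, +5·0.00416667° lat → SW at lon -141.075°, lat 46.6042°.
Cell spans 0.00833333° lon × 0.00416667° lat.
west 141.07500° W, east 141.06667° W.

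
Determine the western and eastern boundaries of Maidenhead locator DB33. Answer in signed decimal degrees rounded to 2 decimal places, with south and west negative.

-114.00, -112.00

Field D=3, B=1: +3·20° lon, +1·10° lat → SW at lon -120°, lat -80°.
Square 3, 3: +3·2° lon, +3·1° lat → SW at lon -114°, lat -77°.
Cell spans 2° lon × 1° lat.
west -114.00, east -112.00.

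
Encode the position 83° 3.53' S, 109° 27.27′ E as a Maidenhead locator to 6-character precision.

OA46rw

Offset from 180°W / 90°S: lon 289.4545°, lat 6.9412°.
Field: lon ⌊289.4545/20⌋ = 14 → O; lat ⌊6.9412/10⌋ = 0 → A.
Square: lon ⌊9.4545/2⌋ = 4; lat ⌊6.9412/1⌋ = 6.
Subsquare: lon ⌊1.4545/0.0833333⌋ = 17 → r; lat ⌊0.9412/0.0416667⌋ = 22 → w.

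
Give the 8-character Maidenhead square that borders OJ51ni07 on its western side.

OJ51mi97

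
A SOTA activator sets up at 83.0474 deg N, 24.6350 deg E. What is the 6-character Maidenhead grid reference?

Shift to the Maidenhead origin (180°W, 90°S): lon 204.6350, lat 173.0474.
Field (20°×10°, letters A–R): lon ⌊204.6350/20⌋ = 10 → K; lat ⌊173.0474/10⌋ = 17 → R.
Square (2°×1°, digits 0–9): lon ⌊4.6350/2⌋ = 2; lat ⌊3.0474/1⌋ = 3.
Subsquare (5′×2.5′, letters a–x): lon ⌊0.6350/0.0833333⌋ = 7 → h; lat ⌊0.0474/0.0416667⌋ = 1 → b.

KR23hb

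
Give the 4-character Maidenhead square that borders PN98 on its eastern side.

QN08

Longitude square 9; +1 → 10, wraps to 0, carry into field.
Longitude field P = 15; +1 → 16 = Q.
The latitude characters are unchanged.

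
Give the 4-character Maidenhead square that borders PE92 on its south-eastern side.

QE01

Longitude square 9; +1 → 10, wraps to 0, carry into field.
Longitude field P = 15; +1 → 16 = Q.
Latitude square 2; −1 → 1.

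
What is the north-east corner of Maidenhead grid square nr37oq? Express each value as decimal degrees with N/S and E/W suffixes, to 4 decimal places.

Field N=13, R=17: +13·20° lon, +17·10° lat → SW at lon 80°, lat 80°.
Square 3, 7: +3·2° lon, +7·1° lat → SW at lon 86°, lat 87°.
Subsquare o=14, q=16: +14·0.0833333° lon, +16·0.0416667° lat → SW at lon 87.1667°, lat 87.6667°.
Cell spans 0.0833333° lon × 0.0416667° lat. NE corner is SW corner plus one full cell.
latitude 87.7083° N, longitude 87.2500° E.

87.7083° N, 87.2500° E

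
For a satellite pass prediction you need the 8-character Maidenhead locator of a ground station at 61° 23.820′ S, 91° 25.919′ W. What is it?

EC48go84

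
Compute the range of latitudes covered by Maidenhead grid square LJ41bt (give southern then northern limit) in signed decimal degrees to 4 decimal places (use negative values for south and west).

Field L=11, J=9: +11·20° lon, +9·10° lat → SW at lon 40°, lat 0°.
Square 4, 1: +4·2° lon, +1·1° lat → SW at lon 48°, lat 1°.
Subsquare b=1, t=19: +1·0.0833333° lon, +19·0.0416667° lat → SW at lon 48.0833°, lat 1.79167°.
Cell spans 0.0833333° lon × 0.0416667° lat.
south 1.7917, north 1.8333.

1.7917, 1.8333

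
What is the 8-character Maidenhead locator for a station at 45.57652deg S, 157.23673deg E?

QE84ok81

Shift to the Maidenhead origin (180°W, 90°S): lon 337.23673, lat 44.42348.
Field: 337.23673/20 → 16 → Q, 44.42348/10 → 4 → E; chars QE.
Square: 17.23673/2 → 8, 4.42348/1 → 4; chars 84.
Subsquare: 1.23673/0.0833333 → 14 → o, 0.42348/0.0416667 → 10 → k; chars ok.
Extended square: 0.07006/0.00833333 → 8, 0.00681/0.00416667 → 1; chars 81.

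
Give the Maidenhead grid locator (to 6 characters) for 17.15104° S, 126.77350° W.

CH62ou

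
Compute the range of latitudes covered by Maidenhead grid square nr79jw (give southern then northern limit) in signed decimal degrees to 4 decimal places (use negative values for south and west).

Field N=13, R=17: +13·20° lon, +17·10° lat → SW at lon 80°, lat 80°.
Square 7, 9: +7·2° lon, +9·1° lat → SW at lon 94°, lat 89°.
Subsquare j=9, w=22: +9·0.0833333° lon, +22·0.0416667° lat → SW at lon 94.75°, lat 89.9167°.
Cell spans 0.0833333° lon × 0.0416667° lat.
south 89.9167, north 89.9583.

89.9167, 89.9583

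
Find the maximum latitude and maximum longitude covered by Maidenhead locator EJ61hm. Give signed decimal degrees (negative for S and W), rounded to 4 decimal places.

Field E=4, J=9: +4·20° lon, +9·10° lat → SW at lon -100°, lat 0°.
Square 6, 1: +6·2° lon, +1·1° lat → SW at lon -88°, lat 1°.
Subsquare h=7, m=12: +7·0.0833333° lon, +12·0.0416667° lat → SW at lon -87.4167°, lat 1.5°.
Cell spans 0.0833333° lon × 0.0416667° lat. NE corner is SW corner plus one full cell.
latitude 1.5417, longitude -87.3333.

1.5417, -87.3333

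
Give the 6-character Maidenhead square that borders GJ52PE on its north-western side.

GJ52of

Longitude subsquare p = 15; −1 → 14 = o.
Latitude subsquare e = 4; +1 → 5 = f.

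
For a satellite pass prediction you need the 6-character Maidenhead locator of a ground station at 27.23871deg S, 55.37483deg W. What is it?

GG22hs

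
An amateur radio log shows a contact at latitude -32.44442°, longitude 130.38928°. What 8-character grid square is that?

PF57en63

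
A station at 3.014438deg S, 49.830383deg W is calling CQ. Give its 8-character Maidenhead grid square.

GI56cx06

Offset from 180°W / 90°S: lon 130.16962°, lat 86.98556°.
Field: lon ⌊130.16962/20⌋ = 6 → G; lat ⌊86.98556/10⌋ = 8 → I.
Square: lon ⌊10.16962/2⌋ = 5; lat ⌊6.98556/1⌋ = 6.
Subsquare: lon ⌊0.16962/0.0833333⌋ = 2 → c; lat ⌊0.98556/0.0416667⌋ = 23 → x.
Extended square: lon ⌊0.00295/0.00833333⌋ = 0; lat ⌊0.02723/0.00416667⌋ = 6.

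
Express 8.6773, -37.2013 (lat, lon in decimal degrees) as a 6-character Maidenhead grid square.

HJ18jq

Offset from 180°W / 90°S: lon 142.7987°, lat 98.6773°.
Field: lon ⌊142.7987/20⌋ = 7 → H; lat ⌊98.6773/10⌋ = 9 → J.
Square: lon ⌊2.7987/2⌋ = 1; lat ⌊8.6773/1⌋ = 8.
Subsquare: lon ⌊0.7987/0.0833333⌋ = 9 → j; lat ⌊0.6773/0.0416667⌋ = 16 → q.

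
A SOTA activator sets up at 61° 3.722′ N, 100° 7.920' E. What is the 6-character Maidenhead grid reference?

Add 180° to longitude and 90° to latitude: 280.1320, 151.0620.
Field: 280.1320/20 → 14 → O, 151.0620/10 → 15 → P; chars OP.
Square: 0.1320/2 → 0, 1.0620/1 → 1; chars 01.
Subsquare: 0.1320/0.0833333 → 1 → b, 0.0620/0.0416667 → 1 → b; chars bb.

OP01bb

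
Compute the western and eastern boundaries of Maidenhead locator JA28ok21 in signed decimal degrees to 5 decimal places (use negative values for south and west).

Field J=9, A=0: +9·20° lon, +0·10° lat → SW at lon 0°, lat -90°.
Square 2, 8: +2·2° lon, +8·1° lat → SW at lon 4°, lat -82°.
Subsquare o=14, k=10: +14·0.0833333° lon, +10·0.0416667° lat → SW at lon 5.16667°, lat -81.5833°.
Extended square 2, 1: +2·0.00833333° lon, +1·0.00416667° lat → SW at lon 5.18333°, lat -81.5792°.
Cell spans 0.00833333° lon × 0.00416667° lat.
west 5.18333, east 5.19167.

5.18333, 5.19167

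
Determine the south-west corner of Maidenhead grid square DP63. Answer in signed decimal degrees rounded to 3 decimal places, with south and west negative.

63.000, -108.000

Field D=3, P=15: +3·20° lon, +15·10° lat → SW at lon -120°, lat 60°.
Square 6, 3: +6·2° lon, +3·1° lat → SW at lon -108°, lat 63°.
latitude 63.000, longitude -108.000.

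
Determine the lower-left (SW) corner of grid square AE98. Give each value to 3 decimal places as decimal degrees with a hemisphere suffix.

42.000° S, 162.000° W

Field A=0, E=4: +0·20° lon, +4·10° lat → SW at lon -180°, lat -50°.
Square 9, 8: +9·2° lon, +8·1° lat → SW at lon -162°, lat -42°.
latitude 42.000° S, longitude 162.000° W.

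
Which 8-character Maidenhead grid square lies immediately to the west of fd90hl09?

FD90gl99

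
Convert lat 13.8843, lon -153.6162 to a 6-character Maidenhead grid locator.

BK33ev

Shift to the Maidenhead origin (180°W, 90°S): lon 26.3838, lat 103.8843.
Field: 26.3838/20 → 1 → B, 103.8843/10 → 10 → K; chars BK.
Square: 6.3838/2 → 3, 3.8843/1 → 3; chars 33.
Subsquare: 0.3838/0.0833333 → 4 → e, 0.8843/0.0416667 → 21 → v; chars ev.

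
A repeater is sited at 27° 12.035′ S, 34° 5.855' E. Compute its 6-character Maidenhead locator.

KG72bt

Offset from 180°W / 90°S: lon 214.0976°, lat 62.7994°.
Field: lon ⌊214.0976/20⌋ = 10 → K; lat ⌊62.7994/10⌋ = 6 → G.
Square: lon ⌊14.0976/2⌋ = 7; lat ⌊2.7994/1⌋ = 2.
Subsquare: lon ⌊0.0976/0.0833333⌋ = 1 → b; lat ⌊0.7994/0.0416667⌋ = 19 → t.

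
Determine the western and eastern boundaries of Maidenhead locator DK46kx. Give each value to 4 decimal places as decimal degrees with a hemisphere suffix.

111.1667° W, 111.0833° W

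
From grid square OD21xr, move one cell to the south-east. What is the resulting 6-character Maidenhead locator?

OD31aq

Longitude subsquare x = 23; +1 → 24, wraps to 0 = a, carry into square.
Longitude square 2; +1 → 3.
Latitude subsquare r = 17; −1 → 16 = q.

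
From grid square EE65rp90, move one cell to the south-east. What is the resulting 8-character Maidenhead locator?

EE65so09

Longitude extended square 9; +1 → 10, wraps to 0, carry into subsquare.
Longitude subsquare r = 17; +1 → 18 = s.
Latitude extended square 0; −1 → -1, wraps to 9, carry into subsquare.
Latitude subsquare p = 15; −1 → 14 = o.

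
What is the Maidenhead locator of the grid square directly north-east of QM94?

RM05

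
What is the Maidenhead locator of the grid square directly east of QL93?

Longitude square 9; +1 → 10, wraps to 0, carry into field.
Longitude field Q = 16; +1 → 17 = R.
The latitude characters are unchanged.

RL03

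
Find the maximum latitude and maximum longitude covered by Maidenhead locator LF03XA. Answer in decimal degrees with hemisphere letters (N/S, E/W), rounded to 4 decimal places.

36.9583° S, 42.0000° E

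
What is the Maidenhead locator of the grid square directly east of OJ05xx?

Longitude subsquare x = 23; +1 → 24, wraps to 0 = a, carry into square.
Longitude square 0; +1 → 1.
The latitude characters are unchanged.

OJ15ax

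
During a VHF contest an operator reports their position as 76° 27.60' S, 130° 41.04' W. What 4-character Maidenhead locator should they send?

CB43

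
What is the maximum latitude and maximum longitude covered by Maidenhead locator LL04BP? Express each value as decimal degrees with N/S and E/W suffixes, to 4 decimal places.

24.6667° N, 40.1667° E

Field L=11, L=11: +11·20° lon, +11·10° lat → SW at lon 40°, lat 20°.
Square 0, 4: +0·2° lon, +4·1° lat → SW at lon 40°, lat 24°.
Subsquare b=1, p=15: +1·0.0833333° lon, +15·0.0416667° lat → SW at lon 40.0833°, lat 24.625°.
Cell spans 0.0833333° lon × 0.0416667° lat. NE corner is SW corner plus one full cell.
latitude 24.6667° N, longitude 40.1667° E.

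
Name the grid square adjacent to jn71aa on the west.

JN61xa

Longitude subsquare a = 0; −1 → -1, wraps to 23 = x, carry into square.
Longitude square 7; −1 → 6.
The latitude characters are unchanged.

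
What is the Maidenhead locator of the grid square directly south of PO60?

PN69

Latitude square 0; −1 → -1, wraps to 9, carry into field.
Latitude field O = 14; −1 → 13 = N.
The longitude characters are unchanged.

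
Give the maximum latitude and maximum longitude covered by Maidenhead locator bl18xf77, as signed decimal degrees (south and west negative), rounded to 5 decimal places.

28.24167, -156.01667

Field B=1, L=11: +1·20° lon, +11·10° lat → SW at lon -160°, lat 20°.
Square 1, 8: +1·2° lon, +8·1° lat → SW at lon -158°, lat 28°.
Subsquare x=23, f=5: +23·0.0833333° lon, +5·0.0416667° lat → SW at lon -156.083°, lat 28.2083°.
Extended square 7, 7: +7·0.00833333° lon, +7·0.00416667° lat → SW at lon -156.025°, lat 28.2375°.
Cell spans 0.00833333° lon × 0.00416667° lat. NE corner is SW corner plus one full cell.
latitude 28.24167, longitude -156.01667.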